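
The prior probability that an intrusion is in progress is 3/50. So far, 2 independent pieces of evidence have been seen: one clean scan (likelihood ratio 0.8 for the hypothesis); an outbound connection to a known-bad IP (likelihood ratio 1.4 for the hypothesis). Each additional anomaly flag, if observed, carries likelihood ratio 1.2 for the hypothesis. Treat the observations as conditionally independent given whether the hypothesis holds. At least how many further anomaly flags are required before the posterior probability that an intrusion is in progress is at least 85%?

24

Prior odds = 0.06/0.94 = 3/47.
Combined Bayes factor of the evidence already in hand = 0.8 × 1.4 = 1.12.
Odds after that evidence = (3/47) × 1.12 = 84/1175.
Target odds = 0.85/0.15 = 17/3.
Need 1.2ⁿ ≥ 17/3 ÷ (84/1175) = 19975/252.
1.2²³ ≈66.2474 falls short of 19975/252 but 1.2²⁴ ≈79.4968 reaches it, so n = 24.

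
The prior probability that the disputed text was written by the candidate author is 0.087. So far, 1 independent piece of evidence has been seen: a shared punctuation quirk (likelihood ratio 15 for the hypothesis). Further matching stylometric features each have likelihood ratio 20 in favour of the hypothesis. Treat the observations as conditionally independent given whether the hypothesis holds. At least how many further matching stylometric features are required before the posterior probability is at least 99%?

Prior odds = 0.087/0.913 = 87/913.
Bayes factor of the evidence already in hand = 15.
Odds after that evidence = (87/913) × 15 = 1305/913.
Target odds = 0.99/0.01 = 99.
Need 20ⁿ ≥ 99 ÷ (1305/913) = 10043/145.
20¹ = 20 falls short of 10043/145 but 20² = 400 reaches it, so n = 2.

2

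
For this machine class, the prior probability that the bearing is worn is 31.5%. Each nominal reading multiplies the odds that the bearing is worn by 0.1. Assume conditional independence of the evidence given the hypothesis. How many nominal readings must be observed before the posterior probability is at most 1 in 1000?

3

Prior odds: 0.315 ÷ 0.685 = 63/137.
Likelihood ratio per nominal reading = 0.1.
Target posterior odds = 0.001/0.999 = 1/999.
Require 0.1ⁿ ≤ 1/999 ÷ (63/137) = 137/62937.
0.1² = 0.01 is still above 137/62937 but 0.1³ = 0.001 is at or below it, so n = 3.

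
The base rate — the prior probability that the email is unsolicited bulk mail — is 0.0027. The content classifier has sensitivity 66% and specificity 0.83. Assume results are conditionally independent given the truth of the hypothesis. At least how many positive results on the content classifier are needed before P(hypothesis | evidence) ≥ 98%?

Prior odds = 0.0027/0.9973 = 27/9973.
False-positive rate = 1 − 0.83 = 0.17; likelihood ratio of a positive = 0.66/0.17 = 66/17.
Target posterior odds = 0.98/0.02 = 49.
Require (66/17)ⁿ ≥ 49 ÷ (27/9973) = 488677/27.
(66/17)⁷ ≈13294.3 falls short of 488677/27 but (66/17)⁸ ≈51613.1 reaches it, so n = 8.

8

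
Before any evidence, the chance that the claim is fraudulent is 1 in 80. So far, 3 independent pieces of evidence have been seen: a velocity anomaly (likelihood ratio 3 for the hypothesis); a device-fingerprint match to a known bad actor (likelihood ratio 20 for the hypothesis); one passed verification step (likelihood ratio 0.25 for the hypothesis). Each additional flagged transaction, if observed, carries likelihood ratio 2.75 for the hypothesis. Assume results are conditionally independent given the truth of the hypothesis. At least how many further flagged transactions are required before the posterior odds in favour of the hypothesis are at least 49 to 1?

Prior odds = 0.0125/0.9875 = 1/79.
Combined Bayes factor of the evidence already in hand = 3 × 20 × 0.25 = 15.
Odds after that evidence = (1/79) × 15 = 15/79.
Target odds = 49.
Need 2.75ⁿ ≥ 49 ÷ (15/79) = 3871/15.
2.75⁵ = 161051/1024 falls short of 3871/15 but 2.75⁶ = 1771561/4096 reaches it, so n = 6.

6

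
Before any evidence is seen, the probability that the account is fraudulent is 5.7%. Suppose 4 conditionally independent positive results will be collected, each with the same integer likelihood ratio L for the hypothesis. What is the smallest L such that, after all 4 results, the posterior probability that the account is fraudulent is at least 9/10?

4

Prior odds = 0.057/0.943 = 57/943.
Target odds = 0.9/0.1 = 9.
Need L⁴ ≥ 9 ÷ (57/943) = 2829/19.
3⁴ = 81 < 2829/19 ≤ 256 = 4⁴, so L = 4.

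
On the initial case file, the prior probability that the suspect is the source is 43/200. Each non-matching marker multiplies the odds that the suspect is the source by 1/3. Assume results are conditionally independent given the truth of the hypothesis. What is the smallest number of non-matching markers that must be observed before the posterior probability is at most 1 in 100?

Prior odds: 0.215 ÷ 0.785 = 43/157.
Likelihood ratio per non-matching marker = 1/3.
Target posterior odds = 0.01/0.99 = 1/99.
Require (1/3)ⁿ ≤ 1/99 ÷ (43/157) = 157/4257.
(1/3)³ = 1/27 is still above 157/4257 but (1/3)⁴ = 1/81 is at or below it, so n = 4.

4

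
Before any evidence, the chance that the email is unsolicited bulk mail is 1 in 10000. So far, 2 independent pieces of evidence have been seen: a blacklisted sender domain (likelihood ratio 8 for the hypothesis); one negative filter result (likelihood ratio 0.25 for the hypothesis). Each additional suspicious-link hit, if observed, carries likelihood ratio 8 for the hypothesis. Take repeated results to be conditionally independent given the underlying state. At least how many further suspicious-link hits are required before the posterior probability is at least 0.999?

8

Prior odds = 0.0001/0.9999 = 1/9999.
Combined Bayes factor of the evidence already in hand = 8 × 0.25 = 2.
Odds after that evidence = (1/9999) × 2 = 2/9999.
Target odds = 0.999/0.001 = 999.
Need 8ⁿ ≥ 999 ÷ (2/9999) = 4994500.5.
8⁷ = 2097152 falls short of 4994500.5 but 8⁸ = 16777216 reaches it, so n = 8.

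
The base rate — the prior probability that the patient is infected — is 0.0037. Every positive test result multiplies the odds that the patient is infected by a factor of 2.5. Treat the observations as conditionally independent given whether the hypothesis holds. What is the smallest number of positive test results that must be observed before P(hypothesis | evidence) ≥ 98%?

11

Prior odds: 0.0037 ÷ 0.9963 = 37/9963.
Likelihood ratio per positive test result = 2.5.
Target posterior odds = 0.98/0.02 = 49.
Require 2.5ⁿ ≥ 49 ÷ (37/9963) = 488187/37.
2.5¹⁰ = 9765625/1024 falls short of 488187/37 but 2.5¹¹ = 48828125/2048 reaches it, so n = 11.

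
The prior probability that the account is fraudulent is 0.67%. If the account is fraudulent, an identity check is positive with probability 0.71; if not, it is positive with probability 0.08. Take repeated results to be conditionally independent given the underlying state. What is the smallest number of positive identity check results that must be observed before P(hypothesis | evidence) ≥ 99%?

5

Prior odds = 0.0067/0.9933 = 67/9933.
Likelihood ratio of a positive = 0.71/0.08 = 8.875.
Target odds: 0.99 ÷ 0.01 = 99.
Require 8.875ⁿ ≥ 99 ÷ (67/9933) = 983367/67.
8.875⁴ = 25411681/4096 falls short of 983367/67 but 8.875⁵ ≈55060.7 reaches it, so n = 5.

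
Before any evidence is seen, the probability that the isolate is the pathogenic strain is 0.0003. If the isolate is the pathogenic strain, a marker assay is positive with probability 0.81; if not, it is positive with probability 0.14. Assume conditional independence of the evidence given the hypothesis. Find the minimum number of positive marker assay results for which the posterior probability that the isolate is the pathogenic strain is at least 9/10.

6

Prior odds = 0.0003/0.9997 = 3/9997.
Likelihood ratio of a positive = 0.81/0.14 = 81/14.
Target posterior odds = 0.9/0.1 = 9.
Require (81/14)ⁿ ≥ 9 ÷ (3/9997) = 29991.
(81/14)⁵ ≈6483.13 falls short of 29991 but (81/14)⁶ ≈37509.6 reaches it, so n = 6.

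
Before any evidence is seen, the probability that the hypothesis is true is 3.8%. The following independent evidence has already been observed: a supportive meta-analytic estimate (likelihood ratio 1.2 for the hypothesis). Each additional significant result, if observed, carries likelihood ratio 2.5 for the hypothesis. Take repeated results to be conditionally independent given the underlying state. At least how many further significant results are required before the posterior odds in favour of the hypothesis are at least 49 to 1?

8

Prior odds = 0.038/0.962 = 19/481.
Bayes factor of the evidence already in hand = 1.2.
Odds after that evidence = (19/481) × 1.2 = 114/2405.
Target odds = 49.
Need 2.5ⁿ ≥ 49 ÷ (114/2405) = 117845/114.
2.5⁷ = 610.3515625 falls short of 117845/114 but 2.5⁸ = 390625/256 reaches it, so n = 8.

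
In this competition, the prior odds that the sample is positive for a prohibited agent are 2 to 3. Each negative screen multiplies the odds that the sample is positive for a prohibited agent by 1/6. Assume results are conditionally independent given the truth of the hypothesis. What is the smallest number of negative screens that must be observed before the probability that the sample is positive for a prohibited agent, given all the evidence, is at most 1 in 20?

Prior odds = 2/3.
Likelihood ratio per negative screen = 1/6.
Target odds: 0.05 ÷ 0.95 = 1/19.
Require (1/6)ⁿ ≤ 1/19 ÷ (2/3) = 3/38.
(1/6)¹ = 1/6 is still above 3/38 but (1/6)² = 1/36 is at or below it, so n = 2.

2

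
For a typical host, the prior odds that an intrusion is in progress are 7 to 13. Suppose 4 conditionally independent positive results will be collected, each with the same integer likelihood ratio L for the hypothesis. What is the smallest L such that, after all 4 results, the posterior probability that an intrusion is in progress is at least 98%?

Prior odds = 7/13.
Target odds = 0.98/0.02 = 49.
Need L⁴ ≥ 49 ÷ (7/13) = 91.
3⁴ = 81 < 91 ≤ 256 = 4⁴, so L = 4.

4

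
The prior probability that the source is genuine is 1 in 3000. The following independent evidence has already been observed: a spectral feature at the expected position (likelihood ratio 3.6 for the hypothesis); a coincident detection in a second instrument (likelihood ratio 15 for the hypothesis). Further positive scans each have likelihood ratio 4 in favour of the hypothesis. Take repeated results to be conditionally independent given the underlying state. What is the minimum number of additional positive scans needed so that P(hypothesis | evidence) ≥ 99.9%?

Prior odds = (1/3000)/(2999/3000) = 1/2999.
Combined Bayes factor of the evidence already in hand = 3.6 × 15 = 54.
Odds after that evidence = (1/2999) × 54 = 54/2999.
Target odds = 0.999/0.001 = 999.
Need 4ⁿ ≥ 999 ÷ (54/2999) = 55481.5.
4⁷ = 16384 falls short of 55481.5 but 4⁸ = 65536 reaches it, so n = 8.

8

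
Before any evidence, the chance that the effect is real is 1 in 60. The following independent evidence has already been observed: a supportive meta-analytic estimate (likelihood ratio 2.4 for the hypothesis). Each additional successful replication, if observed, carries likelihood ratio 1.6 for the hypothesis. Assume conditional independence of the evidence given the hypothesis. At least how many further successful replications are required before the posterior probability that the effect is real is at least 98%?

16

Prior odds = (1/60)/(59/60) = 1/59.
Bayes factor of the evidence already in hand = 2.4.
Odds after that evidence = (1/59) × 2.4 = 12/295.
Target odds = 0.98/0.02 = 49.
Need 1.6ⁿ ≥ 49 ÷ (12/295) = 14455/12.
1.6¹⁵ ≈1152.92 falls short of 14455/12 but 1.6¹⁶ ≈1844.67 reaches it, so n = 16.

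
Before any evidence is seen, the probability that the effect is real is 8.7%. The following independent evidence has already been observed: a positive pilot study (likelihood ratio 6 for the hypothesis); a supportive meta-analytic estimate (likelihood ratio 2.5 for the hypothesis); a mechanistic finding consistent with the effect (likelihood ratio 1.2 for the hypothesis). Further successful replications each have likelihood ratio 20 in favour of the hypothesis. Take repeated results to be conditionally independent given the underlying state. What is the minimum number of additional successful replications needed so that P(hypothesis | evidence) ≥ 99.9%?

Prior odds = 0.087/0.913 = 87/913.
Combined Bayes factor of the evidence already in hand = 6 × 2.5 × 1.2 = 18.
Odds after that evidence = (87/913) × 18 = 1566/913.
Target odds = 0.999/0.001 = 999.
Need 20ⁿ ≥ 999 ÷ (1566/913) = 33781/58.
20² = 400 falls short of 33781/58 but 20³ = 8000 reaches it, so n = 3.

3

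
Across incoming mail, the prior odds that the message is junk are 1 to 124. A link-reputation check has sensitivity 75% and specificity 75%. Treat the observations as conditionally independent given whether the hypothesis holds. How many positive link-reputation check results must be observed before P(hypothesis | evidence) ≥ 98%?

8

Prior odds = 1/124.
False-positive rate = 1 − 0.75 = 0.25; likelihood ratio of a positive = 0.75/0.25 = 3.
Target posterior odds = 0.98/0.02 = 49.
Require 3ⁿ ≥ 49 ÷ (1/124) = 6076.
3⁷ = 2187 falls short of 6076 but 3⁸ = 6561 reaches it, so n = 8.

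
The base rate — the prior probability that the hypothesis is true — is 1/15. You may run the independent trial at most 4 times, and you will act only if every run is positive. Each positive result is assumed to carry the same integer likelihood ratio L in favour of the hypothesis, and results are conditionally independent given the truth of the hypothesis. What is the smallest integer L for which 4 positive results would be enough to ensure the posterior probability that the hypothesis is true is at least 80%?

3

Prior odds = (1/15)/(14/15) = 1/14.
Target odds = 0.8/0.2 = 4.
Need L⁴ ≥ 4 ÷ (1/14) = 56.
2⁴ = 16 < 56 ≤ 81 = 3⁴, so L = 3.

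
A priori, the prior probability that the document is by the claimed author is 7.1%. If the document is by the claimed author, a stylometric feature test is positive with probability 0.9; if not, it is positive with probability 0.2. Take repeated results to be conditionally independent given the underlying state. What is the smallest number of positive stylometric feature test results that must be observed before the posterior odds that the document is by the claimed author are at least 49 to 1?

5

Prior odds: 0.071 ÷ 0.929 = 71/929.
Likelihood ratio of a positive = 0.9/0.2 = 4.5.
Target odds = 49.
Require 4.5ⁿ ≥ 49 ÷ (71/929) = 45521/71.
4.5⁴ = 410.0625 falls short of 45521/71 but 4.5⁵ = 1845.28125 reaches it, so n = 5.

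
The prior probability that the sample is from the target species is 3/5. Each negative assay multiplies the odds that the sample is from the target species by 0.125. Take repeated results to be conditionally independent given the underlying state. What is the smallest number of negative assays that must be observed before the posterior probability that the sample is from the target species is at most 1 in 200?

Prior odds = 0.6/0.4 = 1.5.
Likelihood ratio per negative assay = 0.125.
Target posterior odds = 0.005/0.995 = 1/199.
Require 0.125ⁿ ≤ 1/199 ÷ 1.5 = 2/597.
0.125² = 0.015625 is still above 2/597 but 0.125³ = 0.001953125 is at or below it, so n = 3.

3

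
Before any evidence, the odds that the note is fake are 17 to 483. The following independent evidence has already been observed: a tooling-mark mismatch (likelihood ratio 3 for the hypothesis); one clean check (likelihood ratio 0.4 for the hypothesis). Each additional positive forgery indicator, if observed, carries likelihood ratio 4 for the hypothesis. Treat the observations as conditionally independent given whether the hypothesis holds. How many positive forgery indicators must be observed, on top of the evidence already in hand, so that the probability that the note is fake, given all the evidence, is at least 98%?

6

Prior odds = 17/483.
Combined Bayes factor of the evidence already in hand = 3 × 0.4 = 1.2.
Odds after that evidence = (17/483) × 1.2 = 34/805.
Target odds = 0.98/0.02 = 49.
Need 4ⁿ ≥ 49 ÷ (34/805) = 39445/34.
4⁵ = 1024 falls short of 39445/34 but 4⁶ = 4096 reaches it, so n = 6.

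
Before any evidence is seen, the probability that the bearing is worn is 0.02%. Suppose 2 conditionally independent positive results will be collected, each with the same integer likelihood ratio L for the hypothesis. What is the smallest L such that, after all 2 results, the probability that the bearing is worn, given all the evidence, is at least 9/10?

213

Prior odds = 0.0002/0.9998 = 1/4999.
Target odds = 0.9/0.1 = 9.
Need L² ≥ 9 ÷ (1/4999) = 44991.
212² = 44944 < 44991 ≤ 45369 = 213², so L = 213.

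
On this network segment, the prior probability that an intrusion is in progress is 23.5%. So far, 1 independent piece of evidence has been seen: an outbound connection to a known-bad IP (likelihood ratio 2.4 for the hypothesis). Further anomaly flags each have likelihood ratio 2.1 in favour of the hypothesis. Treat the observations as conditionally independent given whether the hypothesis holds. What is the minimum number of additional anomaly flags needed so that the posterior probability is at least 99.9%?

Prior odds = 0.235/0.765 = 47/153.
Bayes factor of the evidence already in hand = 2.4.
Odds after that evidence = (47/153) × 2.4 = 188/255.
Target odds = 0.999/0.001 = 999.
Need 2.1ⁿ ≥ 999 ÷ (188/255) = 254745/188.
2.1⁹ ≈794.28 falls short of 254745/188 but 2.1¹⁰ ≈1667.99 reaches it, so n = 10.

10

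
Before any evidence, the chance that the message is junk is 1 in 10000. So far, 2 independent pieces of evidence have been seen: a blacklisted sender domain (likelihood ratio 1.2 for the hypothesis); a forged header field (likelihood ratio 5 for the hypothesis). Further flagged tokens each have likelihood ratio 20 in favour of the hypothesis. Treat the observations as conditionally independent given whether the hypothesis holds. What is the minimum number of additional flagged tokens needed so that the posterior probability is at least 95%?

4

Prior odds = 0.0001/0.9999 = 1/9999.
Combined Bayes factor of the evidence already in hand = 1.2 × 5 = 6.
Odds after that evidence = (1/9999) × 6 = 2/3333.
Target odds = 0.95/0.05 = 19.
Need 20ⁿ ≥ 19 ÷ (2/3333) = 31663.5.
20³ = 8000 falls short of 31663.5 but 20⁴ = 160000 reaches it, so n = 4.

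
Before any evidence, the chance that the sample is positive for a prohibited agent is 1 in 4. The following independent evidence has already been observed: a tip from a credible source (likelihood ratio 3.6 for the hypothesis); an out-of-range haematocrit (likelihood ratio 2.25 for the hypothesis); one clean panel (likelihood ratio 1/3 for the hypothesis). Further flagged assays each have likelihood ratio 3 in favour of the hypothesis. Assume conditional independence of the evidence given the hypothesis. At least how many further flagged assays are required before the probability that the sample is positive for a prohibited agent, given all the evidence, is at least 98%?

Prior odds = 0.25/0.75 = 1/3.
Combined Bayes factor of the evidence already in hand = 3.6 × 2.25 × (1/3) = 2.7.
Odds after that evidence = (1/3) × 2.7 = 0.9.
Target odds = 0.98/0.02 = 49.
Need 3ⁿ ≥ 49 ÷ 0.9 = 490/9.
3³ = 27 falls short of 490/9 but 3⁴ = 81 reaches it, so n = 4.

4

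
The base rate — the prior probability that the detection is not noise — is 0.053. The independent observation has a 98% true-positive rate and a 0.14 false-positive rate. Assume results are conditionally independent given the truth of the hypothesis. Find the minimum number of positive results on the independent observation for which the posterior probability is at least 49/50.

4

Prior odds = 0.053/0.947 = 53/947.
Likelihood ratio of a positive result = 0.98/0.14 = 7.
Target odds: 0.98 ÷ 0.02 = 49.
Need (53/947) × 7ⁿ ≥ 49, i.e. 7ⁿ ≥ 46403/53.
7³ = 343 falls short of 46403/53 but 7⁴ = 2401 reaches it, so n = 4.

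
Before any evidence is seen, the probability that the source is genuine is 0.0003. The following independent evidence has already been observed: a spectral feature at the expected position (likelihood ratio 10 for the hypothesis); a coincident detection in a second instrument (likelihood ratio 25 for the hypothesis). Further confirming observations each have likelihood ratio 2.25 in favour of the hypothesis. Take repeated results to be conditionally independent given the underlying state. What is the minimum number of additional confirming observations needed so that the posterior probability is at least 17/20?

6

Prior odds = 0.0003/0.9997 = 3/9997.
Combined Bayes factor of the evidence already in hand = 10 × 25 = 250.
Odds after that evidence = (3/9997) × 250 = 750/9997.
Target odds = 0.85/0.15 = 17/3.
Need 2.25ⁿ ≥ 17/3 ÷ (750/9997) = 169949/2250.
2.25⁵ = 59049/1024 falls short of 169949/2250 but 2.25⁶ = 531441/4096 reaches it, so n = 6.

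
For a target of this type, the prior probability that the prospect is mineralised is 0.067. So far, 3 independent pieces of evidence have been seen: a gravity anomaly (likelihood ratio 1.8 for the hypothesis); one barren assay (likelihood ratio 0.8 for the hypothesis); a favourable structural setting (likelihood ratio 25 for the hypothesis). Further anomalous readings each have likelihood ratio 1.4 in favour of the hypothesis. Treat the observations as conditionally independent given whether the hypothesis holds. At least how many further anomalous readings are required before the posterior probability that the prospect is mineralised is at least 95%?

6

Prior odds = 0.067/0.933 = 67/933.
Combined Bayes factor of the evidence already in hand = 1.8 × 0.8 × 25 = 36.
Odds after that evidence = (67/933) × 36 = 804/311.
Target odds = 0.95/0.05 = 19.
Need 1.4ⁿ ≥ 19 ÷ (804/311) = 5909/804.
1.4⁵ = 5.37824 falls short of 5909/804 but 1.4⁶ = 117649/15625 reaches it, so n = 6.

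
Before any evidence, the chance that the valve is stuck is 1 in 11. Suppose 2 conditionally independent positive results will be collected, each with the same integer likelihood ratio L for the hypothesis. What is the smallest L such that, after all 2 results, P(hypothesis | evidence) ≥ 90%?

Prior odds = (1/11)/(10/11) = 0.1.
Target odds = 0.9/0.1 = 9.
Need L² ≥ 9 ÷ 0.1 = 90.
9² = 81 < 90 ≤ 100 = 10², so L = 10.

10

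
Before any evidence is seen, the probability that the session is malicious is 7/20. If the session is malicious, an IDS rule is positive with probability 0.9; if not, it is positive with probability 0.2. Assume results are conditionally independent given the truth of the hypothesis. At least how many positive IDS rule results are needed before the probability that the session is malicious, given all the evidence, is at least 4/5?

Prior odds = 0.35/0.65 = 7/13.
Likelihood ratio of a positive = 0.9/0.2 = 4.5.
Target odds: 0.8 ÷ 0.2 = 4.
Require 4.5ⁿ ≥ 4 ÷ (7/13) = 52/7.
4.5¹ = 4.5 falls short of 52/7 but 4.5² = 20.25 reaches it, so n = 2.

2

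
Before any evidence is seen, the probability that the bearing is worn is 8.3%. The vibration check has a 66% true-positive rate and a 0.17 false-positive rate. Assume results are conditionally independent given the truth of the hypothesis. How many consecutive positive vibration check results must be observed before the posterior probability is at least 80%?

Prior odds = 0.083/0.917 = 83/917.
Likelihood ratio of a positive result = 0.66/0.17 = 66/17.
Target posterior odds = 0.8/0.2 = 4.
Require (66/17)ⁿ ≥ 4 ÷ (83/917) = 3668/83.
(66/17)² = 4356/289 falls short of 3668/83 but (66/17)³ = 287496/4913 reaches it, so n = 3.

3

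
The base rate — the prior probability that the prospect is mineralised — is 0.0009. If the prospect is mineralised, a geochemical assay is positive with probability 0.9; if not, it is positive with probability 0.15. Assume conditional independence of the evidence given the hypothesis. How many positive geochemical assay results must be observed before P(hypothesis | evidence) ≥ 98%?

7

Prior odds: 0.0009 ÷ 0.9991 = 9/9991.
Likelihood ratio of a positive = 0.9/0.15 = 6.
Target posterior odds = 0.98/0.02 = 49.
Need (9/9991) × 6ⁿ ≥ 49, i.e. 6ⁿ ≥ 489559/9.
6⁶ = 46656 falls short of 489559/9 but 6⁷ = 279936 reaches it, so n = 7.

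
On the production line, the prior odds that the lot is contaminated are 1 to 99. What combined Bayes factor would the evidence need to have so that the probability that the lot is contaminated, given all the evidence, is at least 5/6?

495

Prior odds = 1/99.
Target odds = (5/6)/(1/6) = 5.
Required Bayes factor = 5 ÷ (1/99) = 495.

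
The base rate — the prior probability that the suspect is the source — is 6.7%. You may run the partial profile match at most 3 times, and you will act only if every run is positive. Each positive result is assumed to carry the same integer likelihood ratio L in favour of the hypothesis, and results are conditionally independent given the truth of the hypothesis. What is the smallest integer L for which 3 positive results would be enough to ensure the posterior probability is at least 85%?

Prior odds = 0.067/0.933 = 67/933.
Target odds = 0.85/0.15 = 17/3.
Need L³ ≥ 17/3 ÷ (67/933) = 5287/67.
4³ = 64 < 5287/67 ≤ 125 = 5³, so L = 5.

5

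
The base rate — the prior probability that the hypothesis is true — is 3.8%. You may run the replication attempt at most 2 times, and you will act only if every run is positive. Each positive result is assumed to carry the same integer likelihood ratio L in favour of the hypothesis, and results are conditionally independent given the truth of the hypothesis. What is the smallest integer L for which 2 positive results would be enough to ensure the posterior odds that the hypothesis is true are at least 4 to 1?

Prior odds = 0.038/0.962 = 19/481.
Target odds = 4.
Need L² ≥ 4 ÷ (19/481) = 1924/19.
10² = 100 < 1924/19 ≤ 121 = 11², so L = 11.

11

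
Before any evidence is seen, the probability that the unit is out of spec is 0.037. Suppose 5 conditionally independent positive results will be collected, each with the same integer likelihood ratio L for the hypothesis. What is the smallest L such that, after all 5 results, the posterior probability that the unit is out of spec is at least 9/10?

Prior odds = 0.037/0.963 = 37/963.
Target odds = 0.9/0.1 = 9.
Need L⁵ ≥ 9 ÷ (37/963) = 8667/37.
2⁵ = 32 < 8667/37 ≤ 243 = 3⁵, so L = 3.

3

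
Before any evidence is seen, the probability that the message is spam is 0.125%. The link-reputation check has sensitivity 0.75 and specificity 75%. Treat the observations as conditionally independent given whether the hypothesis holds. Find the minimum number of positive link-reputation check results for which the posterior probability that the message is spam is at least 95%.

Prior odds = 0.00125/0.99875 = 1/799.
False-positive rate = 1 − 0.75 = 0.25; likelihood ratio of a positive = 0.75/0.25 = 3.
Target posterior odds = 0.95/0.05 = 19.
Need (1/799) × 3ⁿ ≥ 19, i.e. 3ⁿ ≥ 15181.
3⁸ = 6561 falls short of 15181 but 3⁹ = 19683 reaches it, so n = 9.

9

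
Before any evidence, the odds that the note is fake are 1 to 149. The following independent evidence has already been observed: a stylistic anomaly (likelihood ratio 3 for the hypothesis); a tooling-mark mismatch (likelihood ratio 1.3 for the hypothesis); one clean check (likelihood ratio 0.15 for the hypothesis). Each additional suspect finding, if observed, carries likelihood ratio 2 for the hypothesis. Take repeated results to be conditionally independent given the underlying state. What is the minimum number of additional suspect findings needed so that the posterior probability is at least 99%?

Prior odds = 1/149.
Combined Bayes factor of the evidence already in hand = 3 × 1.3 × 0.15 = 0.585.
Odds after that evidence = (1/149) × 0.585 = 117/29800.
Target odds = 0.99/0.01 = 99.
Need 2ⁿ ≥ 99 ÷ (117/29800) = 327800/13.
2¹⁴ = 16384 falls short of 327800/13 but 2¹⁵ = 32768 reaches it, so n = 15.

15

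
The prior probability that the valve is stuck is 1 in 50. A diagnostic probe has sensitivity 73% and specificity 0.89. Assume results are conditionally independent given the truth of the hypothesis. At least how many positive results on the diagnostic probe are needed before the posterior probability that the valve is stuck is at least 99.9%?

Prior odds: 0.02 ÷ 0.98 = 1/49.
False-positive rate = 1 − 0.89 = 0.11; likelihood ratio of a positive = 0.73/0.11 = 73/11.
Target odds: 0.999 ÷ 0.001 = 999.
Need (1/49) × (73/11)ⁿ ≥ 999, i.e. (73/11)ⁿ ≥ 48951.
(73/11)⁵ ≈12872.1 falls short of 48951 but (73/11)⁶ ≈85424.2 reaches it, so n = 6.

6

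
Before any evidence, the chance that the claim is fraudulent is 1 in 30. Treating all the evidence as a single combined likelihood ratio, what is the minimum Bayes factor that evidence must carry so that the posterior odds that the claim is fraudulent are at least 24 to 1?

Prior odds = (1/30)/(29/30) = 1/29.
Target odds = 24.
Required Bayes factor = 24 ÷ (1/29) = 696.

696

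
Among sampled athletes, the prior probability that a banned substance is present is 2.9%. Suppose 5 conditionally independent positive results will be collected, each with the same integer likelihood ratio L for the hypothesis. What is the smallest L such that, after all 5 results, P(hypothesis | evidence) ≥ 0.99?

6

Prior odds = 0.029/0.971 = 29/971.
Target odds = 0.99/0.01 = 99.
Need L⁵ ≥ 99 ÷ (29/971) = 96129/29.
5⁵ = 3125 < 96129/29 ≤ 7776 = 6⁵, so L = 6.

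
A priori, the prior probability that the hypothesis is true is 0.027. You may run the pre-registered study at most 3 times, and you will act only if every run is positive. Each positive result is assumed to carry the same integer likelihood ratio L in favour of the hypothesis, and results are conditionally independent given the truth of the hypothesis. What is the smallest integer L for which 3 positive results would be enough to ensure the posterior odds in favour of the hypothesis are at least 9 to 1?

Prior odds = 0.027/0.973 = 27/973.
Target odds = 9.
Need L³ ≥ 9 ÷ (27/973) = 973/3.
6³ = 216 < 973/3 ≤ 343 = 7³, so L = 7.

7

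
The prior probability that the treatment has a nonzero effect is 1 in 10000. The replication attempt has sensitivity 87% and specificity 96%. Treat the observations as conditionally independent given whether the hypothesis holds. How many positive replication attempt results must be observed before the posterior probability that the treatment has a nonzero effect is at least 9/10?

Prior odds: 0.0001 ÷ 0.9999 = 1/9999.
False-positive rate = 1 − 0.96 = 0.04; likelihood ratio of a positive = 0.87/0.04 = 21.75.
Target posterior odds = 0.9/0.1 = 9.
Need (1/9999) × 21.75ⁿ ≥ 9, i.e. 21.75ⁿ ≥ 89991.
21.75³ = 658503/64 falls short of 89991 but 21.75⁴ = 57289761/256 reaches it, so n = 4.

4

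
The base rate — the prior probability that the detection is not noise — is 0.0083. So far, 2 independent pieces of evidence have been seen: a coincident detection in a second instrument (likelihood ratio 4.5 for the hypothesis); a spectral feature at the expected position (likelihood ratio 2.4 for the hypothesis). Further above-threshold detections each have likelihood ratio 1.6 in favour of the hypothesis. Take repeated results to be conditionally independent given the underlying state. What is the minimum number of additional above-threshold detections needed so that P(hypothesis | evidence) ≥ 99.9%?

Prior odds = 0.0083/0.9917 = 83/9917.
Combined Bayes factor of the evidence already in hand = 4.5 × 2.4 = 10.8.
Odds after that evidence = (83/9917) × 10.8 = 4482/49585.
Target odds = 0.999/0.001 = 999.
Need 1.6ⁿ ≥ 999 ÷ (4482/49585) = 1834645/166.
1.6¹⁹ ≈7555.79 falls short of 1834645/166 but 1.6²⁰ ≈12089.3 reaches it, so n = 20.

20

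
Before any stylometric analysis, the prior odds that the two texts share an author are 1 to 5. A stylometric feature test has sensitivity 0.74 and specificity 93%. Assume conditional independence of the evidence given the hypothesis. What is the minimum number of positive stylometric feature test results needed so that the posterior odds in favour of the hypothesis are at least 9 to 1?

2

Prior odds = 0.2.
False-positive rate = 1 − 0.93 = 0.07; likelihood ratio of a positive = 0.74/0.07 = 74/7.
Target odds = 9.
Need 0.2 × (74/7)ⁿ ≥ 9, i.e. (74/7)ⁿ ≥ 45.
(74/7)¹ = 74/7 falls short of 45 but (74/7)² = 5476/49 reaches it, so n = 2.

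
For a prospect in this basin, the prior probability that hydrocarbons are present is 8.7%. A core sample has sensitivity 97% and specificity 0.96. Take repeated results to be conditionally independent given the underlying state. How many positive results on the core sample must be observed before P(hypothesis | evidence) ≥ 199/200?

Prior odds = 0.087/0.913 = 87/913.
False-positive rate = 1 − 0.96 = 0.04; likelihood ratio of a positive = 0.97/0.04 = 24.25.
Target posterior odds = 0.995/0.005 = 199.
Require 24.25ⁿ ≥ 199 ÷ (87/913) = 181687/87.
24.25² = 588.0625 falls short of 181687/87 but 24.25³ = 912673/64 reaches it, so n = 3.

3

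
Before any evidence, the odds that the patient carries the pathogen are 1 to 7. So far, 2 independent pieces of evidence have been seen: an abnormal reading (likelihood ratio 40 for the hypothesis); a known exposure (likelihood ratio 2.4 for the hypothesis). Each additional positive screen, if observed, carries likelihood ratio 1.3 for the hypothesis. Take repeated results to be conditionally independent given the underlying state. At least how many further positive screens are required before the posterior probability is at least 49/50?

5

Prior odds = 1/7.
Combined Bayes factor of the evidence already in hand = 40 × 2.4 = 96.
Odds after that evidence = (1/7) × 96 = 96/7.
Target odds = 0.98/0.02 = 49.
Need 1.3ⁿ ≥ 49 ÷ (96/7) = 343/96.
1.3⁴ = 2.8561 falls short of 343/96 but 1.3⁵ = 371293/100000 reaches it, so n = 5.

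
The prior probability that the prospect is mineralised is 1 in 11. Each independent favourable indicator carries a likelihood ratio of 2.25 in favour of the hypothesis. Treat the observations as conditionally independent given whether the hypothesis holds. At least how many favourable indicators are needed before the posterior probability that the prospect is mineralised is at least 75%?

Prior odds: (1/11) ÷ (10/11) = 0.1.
Likelihood ratio per favourable indicator = 2.25.
Target odds: 0.75 ÷ 0.25 = 3.
Need 0.1 × 2.25ⁿ ≥ 3, i.e. 2.25ⁿ ≥ 30.
2.25⁴ = 25.62890625 falls short of 30 but 2.25⁵ = 59049/1024 reaches it, so n = 5.

5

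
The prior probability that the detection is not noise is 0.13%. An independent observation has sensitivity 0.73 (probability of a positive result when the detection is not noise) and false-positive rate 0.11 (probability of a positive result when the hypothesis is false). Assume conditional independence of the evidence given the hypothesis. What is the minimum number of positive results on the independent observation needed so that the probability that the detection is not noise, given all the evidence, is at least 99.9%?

8

Prior odds: 0.0013 ÷ 0.9987 = 13/9987.
Likelihood ratio of a positive result = 0.73/0.11 = 73/11.
Target odds: 0.999 ÷ 0.001 = 999.
Need (13/9987) × (73/11)ⁿ ≥ 999, i.e. (73/11)ⁿ ≥ 9977013/13.
(73/11)⁷ ≈566906 falls short of 9977013/13 but (73/11)⁸ ≈3.7622e+06 reaches it, so n = 8.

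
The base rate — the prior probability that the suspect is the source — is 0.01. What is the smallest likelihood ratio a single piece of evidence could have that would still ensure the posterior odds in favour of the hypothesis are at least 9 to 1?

Prior odds = 0.01/0.99 = 1/99.
Target odds = 9.
Required Bayes factor = 9 ÷ (1/99) = 891.

891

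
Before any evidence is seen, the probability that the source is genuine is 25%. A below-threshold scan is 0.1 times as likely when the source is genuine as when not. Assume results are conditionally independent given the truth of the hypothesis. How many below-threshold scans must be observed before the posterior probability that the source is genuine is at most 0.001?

Prior odds: 0.25 ÷ 0.75 = 1/3.
Likelihood ratio per below-threshold scan = 0.1.
Target odds: 0.001 ÷ 0.999 = 1/999.
Require 0.1ⁿ ≤ 1/999 ÷ (1/3) = 1/333.
0.1² = 0.01 is still above 1/333 but 0.1³ = 0.001 is at or below it, so n = 3.

3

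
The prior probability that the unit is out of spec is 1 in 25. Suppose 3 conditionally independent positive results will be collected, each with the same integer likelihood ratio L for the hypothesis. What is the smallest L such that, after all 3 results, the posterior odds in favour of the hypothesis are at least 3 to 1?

5

Prior odds = 0.04/0.96 = 1/24.
Target odds = 3.
Need L³ ≥ 3 ÷ (1/24) = 72.
4³ = 64 < 72 ≤ 125 = 5³, so L = 5.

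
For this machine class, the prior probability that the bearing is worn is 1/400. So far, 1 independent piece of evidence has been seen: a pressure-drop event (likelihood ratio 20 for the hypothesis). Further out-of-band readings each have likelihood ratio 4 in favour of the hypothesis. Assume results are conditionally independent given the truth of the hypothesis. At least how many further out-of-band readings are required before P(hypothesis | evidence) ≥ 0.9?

4

Prior odds = 0.0025/0.9975 = 1/399.
Bayes factor of the evidence already in hand = 20.
Odds after that evidence = (1/399) × 20 = 20/399.
Target odds = 0.9/0.1 = 9.
Need 4ⁿ ≥ 9 ÷ (20/399) = 179.55.
4³ = 64 falls short of 179.55 but 4⁴ = 256 reaches it, so n = 4.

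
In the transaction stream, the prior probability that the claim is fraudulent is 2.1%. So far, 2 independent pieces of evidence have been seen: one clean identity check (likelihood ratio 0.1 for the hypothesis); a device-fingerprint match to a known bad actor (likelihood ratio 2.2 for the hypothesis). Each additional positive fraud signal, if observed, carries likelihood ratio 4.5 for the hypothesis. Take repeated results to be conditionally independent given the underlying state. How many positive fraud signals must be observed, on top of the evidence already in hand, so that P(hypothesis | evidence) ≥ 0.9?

Prior odds = 0.021/0.979 = 21/979.
Combined Bayes factor of the evidence already in hand = 0.1 × 2.2 = 0.22.
Odds after that evidence = (21/979) × 0.22 = 21/4450.
Target odds = 0.9/0.1 = 9.
Need 4.5ⁿ ≥ 9 ÷ (21/4450) = 13350/7.
4.5⁵ = 1845.28125 falls short of 13350/7 but 4.5⁶ = 8303.765625 reaches it, so n = 6.

6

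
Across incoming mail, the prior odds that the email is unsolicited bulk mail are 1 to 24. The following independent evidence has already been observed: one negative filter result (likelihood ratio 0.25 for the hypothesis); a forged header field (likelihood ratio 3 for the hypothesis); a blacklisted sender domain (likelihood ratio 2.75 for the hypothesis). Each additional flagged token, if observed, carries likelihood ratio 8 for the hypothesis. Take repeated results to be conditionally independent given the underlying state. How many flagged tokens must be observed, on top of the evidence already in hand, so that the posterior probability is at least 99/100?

Prior odds = 1/24.
Combined Bayes factor of the evidence already in hand = 0.25 × 3 × 2.75 = 2.0625.
Odds after that evidence = (1/24) × 2.0625 = 0.0859375.
Target odds = 0.99/0.01 = 99.
Need 8ⁿ ≥ 99 ÷ 0.0859375 = 1152.
8³ = 512 falls short of 1152 but 8⁴ = 4096 reaches it, so n = 4.

4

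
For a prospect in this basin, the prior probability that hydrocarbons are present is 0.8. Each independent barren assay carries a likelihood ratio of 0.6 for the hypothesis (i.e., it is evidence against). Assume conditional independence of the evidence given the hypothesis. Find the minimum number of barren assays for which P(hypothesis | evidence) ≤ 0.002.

Prior odds: 0.8 ÷ 0.2 = 4.
Likelihood ratio per barren assay = 0.6.
Target odds: 0.002 ÷ 0.998 = 1/499.
Need 4 × 0.6ⁿ ≤ 1/499, i.e. 0.6ⁿ ≤ 1/1996.
0.6¹⁴ ≈0.000783642 is still above 1/1996 but 0.6¹⁵ ≈0.000470185 is at or below it, so n = 15.

15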